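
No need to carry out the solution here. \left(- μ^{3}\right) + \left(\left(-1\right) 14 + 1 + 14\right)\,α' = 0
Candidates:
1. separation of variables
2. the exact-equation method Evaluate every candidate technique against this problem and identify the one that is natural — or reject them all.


Method: no special technique — solved for the derivative, no α appears — this is antidifferentiation in μ wearing ODE clothing.
- separation of variables: separation is only trivially available — with the unknown absent from the slope this is a direct integration, not a separation problem.
- the exact-equation method: with the unknown absent from both coefficients, the cross-partial test holds emptily — nothing for the exact method to work on.


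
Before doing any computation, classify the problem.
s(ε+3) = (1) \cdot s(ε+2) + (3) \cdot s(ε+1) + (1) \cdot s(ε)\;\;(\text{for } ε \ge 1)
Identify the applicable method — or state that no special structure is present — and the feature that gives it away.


Technique: the characteristic-root method — no index-dependence in the weights and nothing inhomogeneous: classic characteristic-equation setup.


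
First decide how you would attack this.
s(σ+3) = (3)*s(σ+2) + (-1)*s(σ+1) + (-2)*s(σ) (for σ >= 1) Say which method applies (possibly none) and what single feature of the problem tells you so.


Best approach: the characteristic-root method — linear, homogeneous, constant coefficients: solutions of the form r^σ exist — find the roots of the characteristic polynomial.


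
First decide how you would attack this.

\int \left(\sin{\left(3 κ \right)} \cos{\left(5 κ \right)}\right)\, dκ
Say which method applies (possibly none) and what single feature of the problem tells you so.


Best approach: a trigonometric identity — the identity turns \sin{\left(3 κ \right)} \cos{\left(5 κ \right)} into two lone cosines/sines, each trivially integrable.


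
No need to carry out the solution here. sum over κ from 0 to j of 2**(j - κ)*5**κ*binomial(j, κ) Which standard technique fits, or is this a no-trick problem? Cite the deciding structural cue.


Method: the binomial theorem — the summand is term κ of a binomial expansion in 5 and 2; the whole sum is a single power.


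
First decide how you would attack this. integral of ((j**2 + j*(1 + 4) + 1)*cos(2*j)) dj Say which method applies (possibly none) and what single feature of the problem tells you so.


Best approach: integration by parts — the integrand splits as (j**2 + j*(1 + 4) + 1) times cos(2*j) — repeatedly differentiating the polynomial part kills it, which is the parts ladder.


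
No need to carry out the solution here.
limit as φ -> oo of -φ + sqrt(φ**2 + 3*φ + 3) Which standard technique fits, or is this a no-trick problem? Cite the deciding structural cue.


Verdict: conjugate multiplication — an infinity-minus-infinity difference with a surviving radical — multiply by the conjugate to cancel the divergence.


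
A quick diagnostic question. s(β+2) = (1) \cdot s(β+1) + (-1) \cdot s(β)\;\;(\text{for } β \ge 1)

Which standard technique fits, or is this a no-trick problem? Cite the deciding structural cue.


Verdict: the characteristic-root method — the recurrence is linear and homogeneous with constant coefficients, so the ansatz r^β turns it into a polynomial equation for r.


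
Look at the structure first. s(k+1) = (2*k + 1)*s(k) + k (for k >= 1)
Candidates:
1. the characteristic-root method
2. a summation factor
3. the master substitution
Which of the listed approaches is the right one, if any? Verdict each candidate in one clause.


Technique: a summation factor — because the multiplier 2*k + 1 is index-dependent, divide through by its running product and sum the resulting differences.
- the characteristic-root method: the coefficients change with the index, which the root method cannot absorb.
- a summation factor: a fit — the right tool for this form.
- the master substitution — no fixed divisor shrinks the index between calls.


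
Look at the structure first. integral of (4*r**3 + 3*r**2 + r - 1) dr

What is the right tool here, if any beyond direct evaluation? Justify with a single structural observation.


Method: no special technique — the integrand is a sum of constant multiples of powers of r — integrate term by term.


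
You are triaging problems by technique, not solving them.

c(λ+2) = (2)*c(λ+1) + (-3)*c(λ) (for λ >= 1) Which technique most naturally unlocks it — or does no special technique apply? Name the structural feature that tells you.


Method: the characteristic-root method — fixed numeric weights on consecutive terms and no forcing term added: the root method in its home territory.


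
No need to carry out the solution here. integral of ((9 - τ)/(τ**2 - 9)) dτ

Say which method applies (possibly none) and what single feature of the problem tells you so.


Verdict: partial fractions — once τ**2 - 9 is factored, each root contributes a simple-fraction term; integrate them one at a time.


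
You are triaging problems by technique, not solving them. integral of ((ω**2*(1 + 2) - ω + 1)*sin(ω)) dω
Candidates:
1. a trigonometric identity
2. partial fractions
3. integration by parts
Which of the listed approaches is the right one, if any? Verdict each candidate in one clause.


Technique: integration by parts — the integrand splits as (ω**2*(1 + 2) - ω + 1) times sin(ω) — repeatedly differentiating the polynomial part kills it, which is the parts ladder.
- a trigonometric identity — there is no trigonometric structure whose rewriting would simplify the integrand.
- partial fractions — the expression is not a ratio of polynomials that decomposes further.
- integration by parts: a fit — the right tool for this form.


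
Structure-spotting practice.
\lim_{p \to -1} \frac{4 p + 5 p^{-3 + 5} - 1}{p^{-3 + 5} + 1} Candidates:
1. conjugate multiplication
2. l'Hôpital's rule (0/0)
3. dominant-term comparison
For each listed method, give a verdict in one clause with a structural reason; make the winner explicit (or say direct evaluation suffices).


Verdict: no special technique — no denominator vanishes and nothing blows up at -1: direct substitution is the whole computation.
- conjugate multiplication — rationalization has no target — no divergent radical difference appears.
- l'Hôpital's rule (0/0) — substituting the point produces a determinate value, not a 0 over 0 clash.
- dominant-term comparison: no dominant power emerges to decide the limit by degree comparison.


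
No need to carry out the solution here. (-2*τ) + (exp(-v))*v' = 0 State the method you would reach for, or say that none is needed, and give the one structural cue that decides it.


Technique: separation of variables — all dependence on the two variables factors apart, the defining separable shape. An exactness check succeeds on this form as well — separation and the potential function arrive at the same answer, separation more directly.


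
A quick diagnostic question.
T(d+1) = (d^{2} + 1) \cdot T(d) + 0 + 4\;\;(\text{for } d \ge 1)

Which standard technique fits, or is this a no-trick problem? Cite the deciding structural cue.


Best approach: a summation factor — first-order linear but the coefficient d^{2} + 1 moves with the index — divide by the cumulative product and telescope.


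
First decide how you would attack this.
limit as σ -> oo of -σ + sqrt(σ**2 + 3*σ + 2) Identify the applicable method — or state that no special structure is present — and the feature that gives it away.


Verdict: conjugate multiplication — the difference sqrt(σ**2 + 3*σ + 2) - σ is an ∞ − ∞ stalemate; its conjugate partner breaks the tie.


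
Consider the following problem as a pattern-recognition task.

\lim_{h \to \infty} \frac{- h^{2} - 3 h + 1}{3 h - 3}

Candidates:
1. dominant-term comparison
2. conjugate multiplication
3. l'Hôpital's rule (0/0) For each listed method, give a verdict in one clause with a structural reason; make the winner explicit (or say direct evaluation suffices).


Diagnosis: dominant-term comparison — growth-rate triage: the leading powers of h decide the limit, everything else is noise.
- dominant-term comparison: applicable, and directly so.
- conjugate multiplication — rationalization has no target — no divergent radical difference appears.
- l'Hôpital's rule (0/0) — no 0/0 form appears: written as one quotient, top and bottom both grow without bound, and the ratio is decided by their leading terms.


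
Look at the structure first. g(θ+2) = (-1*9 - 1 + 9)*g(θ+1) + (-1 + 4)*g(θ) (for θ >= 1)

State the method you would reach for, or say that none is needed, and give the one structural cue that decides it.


Diagnosis: the characteristic-root method — try a geometric ansatz r^θ: constant coefficients turn the recurrence into one polynomial equation in r.


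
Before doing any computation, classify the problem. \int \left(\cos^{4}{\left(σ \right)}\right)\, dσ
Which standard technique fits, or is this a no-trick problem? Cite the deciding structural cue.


Verdict: a trigonometric identity — the exponent on \cos^{4}{\left(σ \right)} is even — the power-reduction identity is the standard preprocessing step.


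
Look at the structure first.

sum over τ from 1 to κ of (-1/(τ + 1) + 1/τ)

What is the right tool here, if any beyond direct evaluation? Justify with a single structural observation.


Method: telescoping — this sum is a zipper: each term contributes 1/τ and removes the next index's value, which the following term puts back, closing term by term.


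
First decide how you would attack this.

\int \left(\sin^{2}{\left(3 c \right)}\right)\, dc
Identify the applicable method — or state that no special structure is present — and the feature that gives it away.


Verdict: a trigonometric identity — the even exponent on \sin^{2}{\left(3 c \right)} signals one move: rewrite via cos of the doubled angle.


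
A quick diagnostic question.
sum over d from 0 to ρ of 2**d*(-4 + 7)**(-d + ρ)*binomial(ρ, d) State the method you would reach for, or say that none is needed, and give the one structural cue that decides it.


Verdict: the binomial theorem — the summand is term d of a binomial expansion in 2 and (-4 + 7); the whole sum is a single power.


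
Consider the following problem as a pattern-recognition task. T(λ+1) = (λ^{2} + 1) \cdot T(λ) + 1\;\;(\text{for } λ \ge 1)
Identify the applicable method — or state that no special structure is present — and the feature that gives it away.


Technique: a summation factor — it is first-order linear but the coefficient λ^{2} + 1 depends on the index, so multiply through by a summation factor to telescope it.


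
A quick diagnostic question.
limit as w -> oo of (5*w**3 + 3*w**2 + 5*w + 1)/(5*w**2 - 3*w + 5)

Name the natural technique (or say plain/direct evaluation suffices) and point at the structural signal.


Technique: dominant-term comparison — growth-rate triage: the leading powers of w decide the limit, everything else is noise. l'Hôpital's at-infinity variant applies to the expression viewed as a single quotient; the leading-term comparison is the direct route.


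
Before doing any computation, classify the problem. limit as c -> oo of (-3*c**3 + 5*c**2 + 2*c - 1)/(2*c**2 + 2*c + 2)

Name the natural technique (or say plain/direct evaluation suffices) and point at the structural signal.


Technique: dominant-term comparison — divide by the highest power of c present: lower-order terms vanish and the dominant ratio remains. Viewed as a single quotient this is an ∞/∞ form — an at-infinity application of l'Hôpital's rule would also resolve it; comparing leading growth reads the answer without differentiating.


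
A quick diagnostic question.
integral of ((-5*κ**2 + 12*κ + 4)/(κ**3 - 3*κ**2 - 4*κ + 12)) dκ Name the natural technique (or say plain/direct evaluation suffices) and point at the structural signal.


Diagnosis: partial fractions — a proper rational integrand whose denominator splits into simpler factors — decompose into partial fractions first.


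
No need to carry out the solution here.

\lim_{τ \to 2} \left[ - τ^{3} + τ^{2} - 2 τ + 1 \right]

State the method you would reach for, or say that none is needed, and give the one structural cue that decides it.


Method: no special technique — the function is continuous at 2; evaluation is itself the limit, no machinery required.


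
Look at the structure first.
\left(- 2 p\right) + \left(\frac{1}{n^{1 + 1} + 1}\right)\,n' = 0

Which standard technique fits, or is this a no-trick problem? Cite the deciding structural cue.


Technique: separation of variables — one side of the product carries the independent variable, the other the unknown — the textbook separation shape. One could also solve this as an exact equation; with each coefficient in its own variable, separating is the same work with fewer steps.


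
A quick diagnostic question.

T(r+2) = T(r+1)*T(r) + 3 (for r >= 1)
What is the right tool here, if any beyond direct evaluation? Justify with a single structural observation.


Best approach: no special technique — the sequence value feeds back through itself nonlinearly — linear superposition fails, and every superposition-based closed form fails with it.


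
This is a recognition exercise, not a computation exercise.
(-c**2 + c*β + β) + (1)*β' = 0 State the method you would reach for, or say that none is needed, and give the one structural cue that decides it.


Best approach: a linear integrating factor — the unknown enters only to the first power against a nonzero forcing term — the integrating-factor template applies directly.


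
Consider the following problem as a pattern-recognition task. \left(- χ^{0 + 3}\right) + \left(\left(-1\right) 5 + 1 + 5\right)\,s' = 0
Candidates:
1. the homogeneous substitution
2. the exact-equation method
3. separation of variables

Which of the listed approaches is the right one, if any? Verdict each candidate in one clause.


Verdict: no special technique — solved for the derivative, s never appears on the right — this is a direct integration in χ, not a differential-equations problem at heart.
- the homogeneous substitution — the ratio of the variables does not determine the slope.
- the exact-equation method: no dependence on the unknown anywhere: exactness is a label without content here.
- separation of variables — separation is only trivially available — with the unknown absent from the slope this is a direct integration, not a separation problem.


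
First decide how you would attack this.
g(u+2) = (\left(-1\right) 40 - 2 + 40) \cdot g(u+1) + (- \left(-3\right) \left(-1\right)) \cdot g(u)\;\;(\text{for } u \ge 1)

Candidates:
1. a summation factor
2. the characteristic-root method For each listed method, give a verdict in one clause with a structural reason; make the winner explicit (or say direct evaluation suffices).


Diagnosis: the characteristic-root method — every coefficient is a fixed number and the forcing is zero — substitute r^u and read off the root equation.
- a summation factor — a summation factor telescopes one-step recursions; this one carries higher-order memory.
- the characteristic-root method — applies; the problem has the shape this method handles.


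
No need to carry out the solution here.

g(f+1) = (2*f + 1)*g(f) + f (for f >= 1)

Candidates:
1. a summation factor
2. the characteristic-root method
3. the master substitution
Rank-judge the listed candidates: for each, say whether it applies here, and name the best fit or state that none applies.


Diagnosis: a summation factor — one-term recursion with variable weight 2*f + 1 is solved by product normalization, not by root-finding.
- a summation factor — applies; the problem has the shape this method handles.
- the characteristic-root method — an index-dependent weight blocks the pure exponential ansatz.
- the master substitution: the recursive argument is a shift of the index, not a fixed fraction of it.


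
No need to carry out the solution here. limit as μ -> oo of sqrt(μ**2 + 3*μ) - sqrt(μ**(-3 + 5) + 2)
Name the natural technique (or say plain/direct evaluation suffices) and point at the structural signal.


Verdict: conjugate multiplication — divergence minus divergence hides a finite answer — expose it by pairing sqrt(μ**2 + 3*μ) - sqrt(μ**(-3 + 5) + 2) with its conjugate.


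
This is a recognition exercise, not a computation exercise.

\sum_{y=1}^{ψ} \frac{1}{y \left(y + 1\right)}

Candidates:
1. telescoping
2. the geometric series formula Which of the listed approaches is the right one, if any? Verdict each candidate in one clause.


Verdict: telescoping — the denominator's roots in \frac{1}{y \left(y + 1\right)} sit an integer apart: decomposition produces a self-cancelling chain.
- telescoping — yes — fits the structure here.
- the geometric series formula — the term-to-term ratio drifts with the index — the one thing the geometric formula cannot absorb.


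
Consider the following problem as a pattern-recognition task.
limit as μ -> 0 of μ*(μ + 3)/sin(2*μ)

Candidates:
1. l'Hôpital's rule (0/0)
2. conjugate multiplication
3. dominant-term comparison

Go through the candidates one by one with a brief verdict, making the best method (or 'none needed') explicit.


Technique: l'Hôpital's rule (0/0) — substituting 0 gives 0 over 0; differentiate top and bottom once and re-evaluate. Expanding numerator and denominator to first order gives the same value — the rule automates exactly that.
- l'Hôpital's rule (0/0) — yes — fits the structure here.
- conjugate multiplication: the conjugate move applies to radical differences, which this is not.
- dominant-term comparison — no dominant-degree comparison decides it.


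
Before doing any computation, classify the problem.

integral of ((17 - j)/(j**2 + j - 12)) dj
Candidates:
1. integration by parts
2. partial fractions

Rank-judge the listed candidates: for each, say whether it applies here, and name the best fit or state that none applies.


Verdict: partial fractions — rational integrand, reducible denominator j**2 + j - 12: decompose first, integrate second.
- integration by parts: there is no nonconstant-polynomial-times-kernel split with an exp, sine, cosine (degree-1 argument), or logarithm partner.
- partial fractions: yes — fits the structure here.


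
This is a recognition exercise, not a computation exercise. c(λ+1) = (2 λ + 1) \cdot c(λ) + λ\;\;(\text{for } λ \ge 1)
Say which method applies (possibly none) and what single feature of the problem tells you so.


Technique: a summation factor — normalize by the running product of 2 λ + 1: the left side becomes a difference, and differences sum.


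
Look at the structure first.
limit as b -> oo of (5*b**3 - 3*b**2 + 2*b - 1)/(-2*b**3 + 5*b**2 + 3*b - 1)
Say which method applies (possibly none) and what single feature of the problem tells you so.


Technique: dominant-term comparison — at large b only the top-degree terms survive; compare the leading terms and the limit falls out. l'Hôpital's at-infinity variant applies to the expression viewed as a single quotient; the leading-term comparison is the direct route.


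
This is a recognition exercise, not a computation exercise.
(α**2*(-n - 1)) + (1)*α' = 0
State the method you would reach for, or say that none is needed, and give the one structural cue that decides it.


Diagnosis: separation of variables — one side of the product carries the independent variable, the other the unknown — the textbook separation shape.


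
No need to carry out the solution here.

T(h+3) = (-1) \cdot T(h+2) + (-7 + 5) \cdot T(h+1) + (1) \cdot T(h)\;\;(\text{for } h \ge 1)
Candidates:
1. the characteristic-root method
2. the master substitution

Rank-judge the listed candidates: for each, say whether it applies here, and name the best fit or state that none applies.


Best approach: the characteristic-root method — no index-dependence in the weights and nothing inhomogeneous: classic characteristic-equation setup.
- the characteristic-root method — applicable, and directly so.
- the master substitution: the recursion steps by a constant offset, so exponential reindexing is pointless.


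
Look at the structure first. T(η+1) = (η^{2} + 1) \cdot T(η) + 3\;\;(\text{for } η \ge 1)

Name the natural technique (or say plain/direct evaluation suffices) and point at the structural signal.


Method: a summation factor — one step of memory with a weight η^{2} + 1 that changes as the index grows — the summation-factor construction is built for this.


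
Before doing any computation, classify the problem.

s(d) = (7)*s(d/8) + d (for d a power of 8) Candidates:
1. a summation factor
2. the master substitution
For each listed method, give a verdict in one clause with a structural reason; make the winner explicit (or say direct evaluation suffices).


Verdict: the master substitution — divide-the-index recursion (d/8 inside the call) straightens out once the index is rewritten as 8^m.
- a summation factor: the recursion divides its index rather than shifting it — there is no previous-term chain for a summation factor to telescope.
- the master substitution — yes, a natural case for it.


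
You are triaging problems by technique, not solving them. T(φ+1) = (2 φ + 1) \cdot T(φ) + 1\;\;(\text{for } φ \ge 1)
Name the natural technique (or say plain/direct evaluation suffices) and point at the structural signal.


Method: a summation factor — first-order, linear, moving coefficient 2 φ + 1: the discrete analogue of an integrating factor handles it.


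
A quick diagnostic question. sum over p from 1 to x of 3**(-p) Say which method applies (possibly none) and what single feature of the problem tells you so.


Diagnosis: the geometric series formula — consecutive terms stand in a fixed index-free ratio — the geometric sum formula closes it.


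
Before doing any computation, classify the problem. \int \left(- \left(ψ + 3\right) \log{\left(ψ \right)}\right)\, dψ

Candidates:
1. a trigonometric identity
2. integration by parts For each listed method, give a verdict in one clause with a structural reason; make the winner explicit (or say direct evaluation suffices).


Diagnosis: integration by parts — a polynomial next to \log{\left(ψ \right)}: integrate the polynomial, differentiate the log, and the integral simplifies in one pass.
- a trigonometric identity — with no trigonometric functions present, identity rewriting has no target.
- integration by parts: applies; the problem has the shape this method handles.


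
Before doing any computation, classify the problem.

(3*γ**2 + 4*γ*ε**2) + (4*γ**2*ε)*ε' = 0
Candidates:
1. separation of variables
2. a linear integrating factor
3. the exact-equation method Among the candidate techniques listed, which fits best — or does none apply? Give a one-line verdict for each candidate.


Diagnosis: the exact-equation method — equality of cross partials is the green light — assemble the potential function term by term.
- separation of variables — the two dependences are entangled, not a clean product of one-variable pieces.
- a linear integrating factor — a nonlinear term in the unknown puts this outside the integrating-factor template.
- the exact-equation method: applicable, and directly so.


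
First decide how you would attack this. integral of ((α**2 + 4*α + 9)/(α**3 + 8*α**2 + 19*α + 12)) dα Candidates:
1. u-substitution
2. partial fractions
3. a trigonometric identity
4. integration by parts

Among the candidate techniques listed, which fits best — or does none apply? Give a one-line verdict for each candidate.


Verdict: partial fractions — each factor of α**3 + 8*α**2 + 19*α + 12 owns one elementary piece of the integrand — separate them and integrate piecewise.
- u-substitution: no subexpression of the integrand pairs with its own derivative as a factor — individual terms may offer their own substitutions, but any change of variable covering the whole integral would have to be constructed from outside the expression.
- partial fractions: applicable, and directly so.
- a trigonometric identity: with no trigonometric functions present, identity rewriting has no target.
- integration by parts: there is no nonconstant-polynomial-times-kernel split with an exp, sine, cosine (degree-1 argument), or logarithm partner.


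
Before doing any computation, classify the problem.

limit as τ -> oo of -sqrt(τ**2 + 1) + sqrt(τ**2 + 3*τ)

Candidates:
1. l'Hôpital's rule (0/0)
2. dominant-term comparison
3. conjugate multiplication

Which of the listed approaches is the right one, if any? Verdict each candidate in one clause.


Verdict: conjugate multiplication — neither sqrt(τ**2 + 3*τ) nor sqrt(τ**2 + 1) converges alone, so rewrite their difference as a conjugate-rationalized quotient first.
- l'Hôpital's rule (0/0) — substitution produces ∞ − ∞ rather than a vanishing quotient; the rule needs a 0/0 ratio to act on.
- dominant-term comparison: this is not a rational comparison of growth rates at infinity.
- conjugate multiplication: applies; the problem has the shape this method handles.


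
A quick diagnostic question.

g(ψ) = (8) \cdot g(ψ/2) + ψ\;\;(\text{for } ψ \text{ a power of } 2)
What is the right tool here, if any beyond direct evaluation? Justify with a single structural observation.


Method: the master substitution — the argument contracts 2-fold per step: reindex ψ exponentially and solve the linear recurrence in the new index.


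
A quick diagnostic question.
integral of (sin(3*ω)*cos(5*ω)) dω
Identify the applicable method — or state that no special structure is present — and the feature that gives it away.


Best approach: a trigonometric identity — the identity turns sin(3*ω)*cos(5*ω) into two lone cosines/sines, each trivially integrable.


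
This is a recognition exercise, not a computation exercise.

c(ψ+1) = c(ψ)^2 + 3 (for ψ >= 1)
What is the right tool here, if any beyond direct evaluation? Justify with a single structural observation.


Method: no special technique — each new value is a nonlinear function of earlier ones — scaling arguments and superposition both fail.


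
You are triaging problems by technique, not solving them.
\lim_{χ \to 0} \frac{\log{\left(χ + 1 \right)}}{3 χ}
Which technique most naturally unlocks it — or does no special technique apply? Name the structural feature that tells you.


Technique: l'Hôpital's rule (0/0) — plug in 0: top and bottom both hit zero, so differentiate each and retry. The standard small-argument limits would also carry it; the rule is the systematic route.


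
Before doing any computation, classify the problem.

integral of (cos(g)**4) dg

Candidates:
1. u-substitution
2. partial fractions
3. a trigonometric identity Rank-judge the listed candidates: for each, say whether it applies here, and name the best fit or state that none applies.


Verdict: a trigonometric identity — cos(g)**4 carries an even exponent — trade it for double-angle cosines before integrating.
- u-substitution: no subexpression of the integrand serves as a whole-integral substitution inner — individual terms may offer their own, but none carries its derivative as a factor of the full integrand; a working change of variable would have to be constructed from outside the expression.
- partial fractions — there is no rational-function structure to decompose.
- a trigonometric identity: a fit — the right tool for this form.


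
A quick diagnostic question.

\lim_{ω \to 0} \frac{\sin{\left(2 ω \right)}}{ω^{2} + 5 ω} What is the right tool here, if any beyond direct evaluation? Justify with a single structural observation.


Diagnosis: l'Hôpital's rule (0/0) — numerator and denominator both vanish at 0 — a genuine 0/0 form, which is exactly when l'Hôpital applies. The standard small-argument limits would also carry it; the rule is the systematic route.


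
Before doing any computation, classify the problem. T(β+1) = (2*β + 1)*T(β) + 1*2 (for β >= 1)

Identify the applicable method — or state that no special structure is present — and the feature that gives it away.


Diagnosis: a summation factor — first-order linear but the coefficient 2*β + 1 moves with the index — divide by the cumulative product and telescope.


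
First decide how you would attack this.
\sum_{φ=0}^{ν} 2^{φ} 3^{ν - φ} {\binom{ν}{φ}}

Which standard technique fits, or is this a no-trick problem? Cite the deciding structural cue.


Method: the binomial theorem — the binomial coefficients weight matched powers of 2 and 3, which is exactly the expansion of a binomial power.


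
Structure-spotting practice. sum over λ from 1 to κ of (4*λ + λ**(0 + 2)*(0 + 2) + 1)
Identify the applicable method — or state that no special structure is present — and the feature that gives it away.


Method: no special technique — the summand is a plain polynomial in λ (expanding first if it arrives factored); standard power-sum formulas evaluate it term by term.


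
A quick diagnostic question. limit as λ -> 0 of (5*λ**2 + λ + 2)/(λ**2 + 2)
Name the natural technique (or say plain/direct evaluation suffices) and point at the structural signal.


Technique: no special technique — the expression is continuous at 0 — substitute and evaluate; no indeterminate form appears.


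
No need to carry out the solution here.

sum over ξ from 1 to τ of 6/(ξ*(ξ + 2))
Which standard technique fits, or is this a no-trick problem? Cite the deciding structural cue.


Technique: telescoping — 6/(ξ*(ξ + 2)) hides a difference of shifted reciprocals — decompose it and the middle of the sum vanishes.


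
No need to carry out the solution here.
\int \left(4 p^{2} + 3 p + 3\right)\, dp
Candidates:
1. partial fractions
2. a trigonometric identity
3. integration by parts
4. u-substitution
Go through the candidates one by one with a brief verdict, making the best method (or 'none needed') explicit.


Technique: no special technique — the integrand is a sum of constant multiples of powers of p — integrate term by term.
- partial fractions — the expression is not a ratio of polynomials that decomposes further.
- a trigonometric identity: with no trigonometric functions present, identity rewriting has no target.
- integration by parts: splitting off a factor buys nothing — the integrand integrates directly without parts.
- u-substitution — any workable substitution here is cosmetic — the integrand is already in directly integrable form.


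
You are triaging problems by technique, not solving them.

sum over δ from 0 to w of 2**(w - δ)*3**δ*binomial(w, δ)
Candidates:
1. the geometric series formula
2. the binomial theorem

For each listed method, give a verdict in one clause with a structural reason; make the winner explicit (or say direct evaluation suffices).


Diagnosis: the binomial theorem — binomial(w, δ) weighting matched powers of 3 and 2 is the expanded form of (3 + 2)^w — fold it back up.
- the geometric series formula: dividing successive terms gives an index-dependent quantity, not a constant.
- the binomial theorem — applicable, and directly so.


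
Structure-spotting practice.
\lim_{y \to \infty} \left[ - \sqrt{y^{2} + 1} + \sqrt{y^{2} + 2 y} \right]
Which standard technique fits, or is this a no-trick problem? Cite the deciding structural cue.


Diagnosis: conjugate multiplication — neither \sqrt{y^{2} + 2 y} nor \sqrt{y^{2} + 1} converges alone, so rewrite their difference as a conjugate-rationalized quotient first.


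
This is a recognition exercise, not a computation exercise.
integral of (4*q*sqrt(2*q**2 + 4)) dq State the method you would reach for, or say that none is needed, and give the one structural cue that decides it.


Technique: u-substitution — the only nontrivial dependence routes through 2*q**2 + 4, whose derivative supplies the leftover factor up to a constant multiple — u = 2*q**2 + 4 flattens it.


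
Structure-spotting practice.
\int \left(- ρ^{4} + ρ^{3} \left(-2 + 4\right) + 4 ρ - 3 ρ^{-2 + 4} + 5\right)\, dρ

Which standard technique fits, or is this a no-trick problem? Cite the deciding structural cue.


Verdict: no special technique — every term is a constant multiple of a power of ρ; term-wise power-rule integration needs no preliminary transformation.


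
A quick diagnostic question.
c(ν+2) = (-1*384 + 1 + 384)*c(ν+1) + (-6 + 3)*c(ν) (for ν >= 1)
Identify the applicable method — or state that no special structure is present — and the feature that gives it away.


Best approach: the characteristic-root method — try a geometric ansatz r^ν: constant coefficients turn the recurrence into one polynomial equation in r.


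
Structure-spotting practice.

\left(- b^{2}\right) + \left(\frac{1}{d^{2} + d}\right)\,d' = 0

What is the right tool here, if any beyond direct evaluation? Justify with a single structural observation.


Method: separation of variables — separating collects all d-dependence with the derivative and leaves all b-dependence opposite: variables separate. A Bernoulli rewrite would carry it as the equation stands — separating the variables needs no rearrangement either.


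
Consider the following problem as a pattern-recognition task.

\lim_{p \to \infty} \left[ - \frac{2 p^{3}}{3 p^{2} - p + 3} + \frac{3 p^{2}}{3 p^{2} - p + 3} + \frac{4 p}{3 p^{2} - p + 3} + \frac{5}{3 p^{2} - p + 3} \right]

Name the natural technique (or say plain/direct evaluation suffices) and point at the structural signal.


Best approach: dominant-term comparison — as p grows, only the highest-degree terms matter — compare leading terms and read the limit off. Viewed as a single quotient this is an ∞/∞ form — an at-infinity application of l'Hôpital's rule would also resolve it; comparing leading growth reads the answer without differentiating.


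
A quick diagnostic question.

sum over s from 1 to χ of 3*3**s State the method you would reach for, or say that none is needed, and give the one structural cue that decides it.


Verdict: the geometric series formula — each term is 3 times the previous one, so the geometric-series formula applies directly.


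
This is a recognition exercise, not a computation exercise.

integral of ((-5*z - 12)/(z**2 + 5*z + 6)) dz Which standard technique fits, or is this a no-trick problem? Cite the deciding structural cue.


Diagnosis: partial fractions — break z**2 + 5*z + 6 into its roots and the integral splits into logarithm-sized bites.


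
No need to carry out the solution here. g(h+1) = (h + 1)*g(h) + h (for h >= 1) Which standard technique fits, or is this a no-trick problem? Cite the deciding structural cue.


Diagnosis: a summation factor — an index-dependent multiplier h + 1 rules out characteristic roots; a summation factor converts it to a pure difference.


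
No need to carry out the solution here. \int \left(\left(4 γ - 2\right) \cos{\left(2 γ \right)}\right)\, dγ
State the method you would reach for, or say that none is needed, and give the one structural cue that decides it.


Diagnosis: integration by parts — a polynomial factor 4 γ - 2 multiplies \cos{\left(2 γ \right)}; differentiating 4 γ - 2 lowers its degree while \cos{\left(2 γ \right)} integrates cleanly, so parts wins.


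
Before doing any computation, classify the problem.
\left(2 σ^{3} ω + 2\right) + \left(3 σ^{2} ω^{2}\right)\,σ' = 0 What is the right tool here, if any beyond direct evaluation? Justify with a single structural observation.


Technique: the exact-equation method — this form is already the differential of something: the matching mixed partials of 2 σ^{3} ω + 2 and 3 σ^{2} ω^{2} prove it.


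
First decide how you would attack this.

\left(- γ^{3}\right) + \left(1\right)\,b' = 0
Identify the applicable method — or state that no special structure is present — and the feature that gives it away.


Best approach: no special technique — solved for the derivative, no b appears — this is antidifferentiation in γ wearing ODE clothing.


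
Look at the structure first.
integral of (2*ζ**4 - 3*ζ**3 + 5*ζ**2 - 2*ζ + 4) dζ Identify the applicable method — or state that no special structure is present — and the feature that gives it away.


Best approach: no special technique — a term-by-term power-rule job in ζ; no substitution or rearrangement earns its keep here.


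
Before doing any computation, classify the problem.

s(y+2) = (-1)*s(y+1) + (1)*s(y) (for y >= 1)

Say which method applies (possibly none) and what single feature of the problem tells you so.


Technique: the characteristic-root method — this is the constant-coefficient homogeneous case — the whole solution in y reduces to a polynomial's roots.


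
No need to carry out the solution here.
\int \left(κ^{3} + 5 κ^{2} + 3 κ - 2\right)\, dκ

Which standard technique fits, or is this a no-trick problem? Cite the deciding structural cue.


Best approach: no special technique — the integrand is a sum of constant multiples of powers of κ — integrate term by term.


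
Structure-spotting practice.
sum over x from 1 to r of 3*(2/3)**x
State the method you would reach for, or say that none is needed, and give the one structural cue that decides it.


Technique: the geometric series formula — consecutive terms stand in a fixed index-free ratio — the geometric sum formula closes it.


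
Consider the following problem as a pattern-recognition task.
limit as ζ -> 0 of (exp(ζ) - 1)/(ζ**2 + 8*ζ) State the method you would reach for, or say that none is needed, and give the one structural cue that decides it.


Technique: l'Hôpital's rule (0/0) — the 0/0 form at 0 is the signature situation for l'Hôpital's rule. Known elementary limits would finish this too — the rule just bypasses the case analysis.


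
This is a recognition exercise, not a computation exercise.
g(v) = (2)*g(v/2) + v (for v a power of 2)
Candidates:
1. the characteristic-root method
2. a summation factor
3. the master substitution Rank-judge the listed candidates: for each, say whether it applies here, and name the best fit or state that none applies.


Best approach: the master substitution — the recursive call is at index v/2 rather than a shift, a divide-and-conquer shape — substituting v = 2^m linearizes it.
- the characteristic-root method — a divided-index call is not the fixed-shift linear shape that characteristic roots solve.
- a summation factor: the recursion divides its index rather than shifting it — there is no previous-term chain for a summation factor to telescope.
- the master substitution: yes — fits the structure here.


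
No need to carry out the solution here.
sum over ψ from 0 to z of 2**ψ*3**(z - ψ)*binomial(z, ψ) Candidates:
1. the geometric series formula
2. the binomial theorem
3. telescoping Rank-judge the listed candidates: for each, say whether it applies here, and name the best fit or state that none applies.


Technique: the binomial theorem — the binomial coefficients weight matched powers of 2 and 3, which is exactly the expansion of a binomial power.
- the geometric series formula — the term-to-term ratio changes with the index, so the geometric formula cannot close it.
- the binomial theorem — a fit — the right tool for this form.
- telescoping — as presented, consecutive terms share no shifted copy to cancel against — no rewrite is on display to change that.


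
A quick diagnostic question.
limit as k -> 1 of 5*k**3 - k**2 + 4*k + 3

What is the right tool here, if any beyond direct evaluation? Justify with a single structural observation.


Technique: no special technique — nothing blocks direct substitution at 1: plug in and finish.
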